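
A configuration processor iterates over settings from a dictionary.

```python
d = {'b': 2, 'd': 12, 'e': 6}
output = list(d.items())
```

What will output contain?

Step 1: d.items() returns (key, value) pairs in insertion order.
Therefore output = [('b', 2), ('d', 12), ('e', 6)].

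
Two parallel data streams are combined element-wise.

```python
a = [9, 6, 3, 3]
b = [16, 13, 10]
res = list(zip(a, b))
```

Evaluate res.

Step 1: zip stops at shortest (len(a)=4, len(b)=3):
  Index 0: (9, 16)
  Index 1: (6, 13)
  Index 2: (3, 10)
Step 2: Last element of a (3) has no pair, dropped.
Therefore res = [(9, 16), (6, 13), (3, 10)].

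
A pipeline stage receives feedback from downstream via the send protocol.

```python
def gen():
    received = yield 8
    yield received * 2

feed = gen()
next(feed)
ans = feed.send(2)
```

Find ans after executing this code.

Step 1: next(feed) advances to first yield, producing 8.
Step 2: send(2) resumes, received = 2.
Step 3: yield received * 2 = 2 * 2 = 4.
Therefore ans = 4.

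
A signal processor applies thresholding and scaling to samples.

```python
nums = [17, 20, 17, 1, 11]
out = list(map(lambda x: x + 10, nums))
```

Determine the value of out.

Step 1: Apply lambda x: x + 10 to each element:
  17 -> 27
  20 -> 30
  17 -> 27
  1 -> 11
  11 -> 21
Therefore out = [27, 30, 27, 11, 21].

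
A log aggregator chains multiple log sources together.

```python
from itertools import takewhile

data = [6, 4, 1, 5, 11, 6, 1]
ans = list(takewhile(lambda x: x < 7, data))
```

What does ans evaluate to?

Step 1: takewhile stops at first element >= 7:
  6 < 7: take
  4 < 7: take
  1 < 7: take
  5 < 7: take
  11 >= 7: stop
Therefore ans = [6, 4, 1, 5].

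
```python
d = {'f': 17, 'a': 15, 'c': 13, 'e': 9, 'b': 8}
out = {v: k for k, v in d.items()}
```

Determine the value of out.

Step 1: Invert dict (swap keys and values):
  'f': 17 -> 17: 'f'
  'a': 15 -> 15: 'a'
  'c': 13 -> 13: 'c'
  'e': 9 -> 9: 'e'
  'b': 8 -> 8: 'b'
Therefore out = {17: 'f', 15: 'a', 13: 'c', 9: 'e', 8: 'b'}.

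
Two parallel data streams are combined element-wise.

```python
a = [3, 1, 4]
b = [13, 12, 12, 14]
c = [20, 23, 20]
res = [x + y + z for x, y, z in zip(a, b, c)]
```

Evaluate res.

Step 1: zip three lists (truncates to shortest, len=3):
  3 + 13 + 20 = 36
  1 + 12 + 23 = 36
  4 + 12 + 20 = 36
Therefore res = [36, 36, 36].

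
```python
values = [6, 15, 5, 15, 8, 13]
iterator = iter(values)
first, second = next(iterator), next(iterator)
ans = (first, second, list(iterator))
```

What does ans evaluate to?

Step 1: Create iterator over [6, 15, 5, 15, 8, 13].
Step 2: first = 6, second = 15.
Step 3: Remaining elements: [5, 15, 8, 13].
Therefore ans = (6, 15, [5, 15, 8, 13]).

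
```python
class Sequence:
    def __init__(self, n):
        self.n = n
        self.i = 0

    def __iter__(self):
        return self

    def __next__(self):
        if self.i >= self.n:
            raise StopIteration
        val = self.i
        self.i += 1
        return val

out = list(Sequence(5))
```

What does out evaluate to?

Step 1: Sequence(5) creates an iterator counting 0 to 4.
Step 2: list() consumes all values: [0, 1, 2, 3, 4].
Therefore out = [0, 1, 2, 3, 4].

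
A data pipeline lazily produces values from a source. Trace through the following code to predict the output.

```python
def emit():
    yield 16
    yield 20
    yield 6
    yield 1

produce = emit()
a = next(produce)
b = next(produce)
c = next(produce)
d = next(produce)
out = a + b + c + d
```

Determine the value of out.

Step 1: Create generator and consume all values:
  a = next(produce) = 16
  b = next(produce) = 20
  c = next(produce) = 6
  d = next(produce) = 1
Step 2: out = 16 + 20 + 6 + 1 = 43.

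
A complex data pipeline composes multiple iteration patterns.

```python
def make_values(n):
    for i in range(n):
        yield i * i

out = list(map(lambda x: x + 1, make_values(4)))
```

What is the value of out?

Step 1: make_values(4) yields squares: [0, 1, 4, 9].
Step 2: map adds 1 to each: [1, 2, 5, 10].
Therefore out = [1, 2, 5, 10].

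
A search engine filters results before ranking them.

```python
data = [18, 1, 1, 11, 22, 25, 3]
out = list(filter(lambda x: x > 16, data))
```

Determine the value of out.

Step 1: Filter elements > 16:
  18: kept
  1: removed
  1: removed
  11: removed
  22: kept
  25: kept
  3: removed
Therefore out = [18, 22, 25].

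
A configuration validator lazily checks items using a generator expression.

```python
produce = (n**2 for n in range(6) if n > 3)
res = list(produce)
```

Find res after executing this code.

Step 1: For range(6), keep n > 3, then square:
  n=0: 0 <= 3, excluded
  n=1: 1 <= 3, excluded
  n=2: 2 <= 3, excluded
  n=3: 3 <= 3, excluded
  n=4: 4 > 3, yield 4**2 = 16
  n=5: 5 > 3, yield 5**2 = 25
Therefore res = [16, 25].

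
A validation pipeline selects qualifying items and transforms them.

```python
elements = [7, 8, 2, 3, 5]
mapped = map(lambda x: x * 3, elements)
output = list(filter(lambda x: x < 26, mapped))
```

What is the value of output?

Step 1: Map x * 3:
  7 -> 21
  8 -> 24
  2 -> 6
  3 -> 9
  5 -> 15
Step 2: Filter for < 26:
  21: kept
  24: kept
  6: kept
  9: kept
  15: kept
Therefore output = [21, 24, 6, 9, 15].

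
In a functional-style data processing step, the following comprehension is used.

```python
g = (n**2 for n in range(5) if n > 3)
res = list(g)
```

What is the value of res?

Step 1: For range(5), keep n > 3, then square:
  n=0: 0 <= 3, excluded
  n=1: 1 <= 3, excluded
  n=2: 2 <= 3, excluded
  n=3: 3 <= 3, excluded
  n=4: 4 > 3, yield 4**2 = 16
Therefore res = [16].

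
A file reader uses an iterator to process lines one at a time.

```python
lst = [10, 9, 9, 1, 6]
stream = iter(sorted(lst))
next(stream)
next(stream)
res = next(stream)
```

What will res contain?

Step 1: sorted([10, 9, 9, 1, 6]) = [1, 6, 9, 9, 10].
Step 2: Create iterator and skip 2 elements.
Step 3: next() returns 9.
Therefore res = 9.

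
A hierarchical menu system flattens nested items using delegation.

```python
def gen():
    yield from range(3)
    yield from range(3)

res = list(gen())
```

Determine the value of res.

Step 1: Trace yields in order:
  yield 0
  yield 1
  yield 2
  yield 0
  yield 1
  yield 2
Therefore res = [0, 1, 2, 0, 1, 2].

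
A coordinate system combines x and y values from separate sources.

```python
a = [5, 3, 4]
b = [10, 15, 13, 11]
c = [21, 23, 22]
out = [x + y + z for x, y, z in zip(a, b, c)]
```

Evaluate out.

Step 1: zip three lists (truncates to shortest, len=3):
  5 + 10 + 21 = 36
  3 + 15 + 23 = 41
  4 + 13 + 22 = 39
Therefore out = [36, 41, 39].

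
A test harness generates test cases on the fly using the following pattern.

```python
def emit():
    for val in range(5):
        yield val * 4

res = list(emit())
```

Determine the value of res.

Step 1: For each val in range(5), yield val * 4:
  val=0: yield 0 * 4 = 0
  val=1: yield 1 * 4 = 4
  val=2: yield 2 * 4 = 8
  val=3: yield 3 * 4 = 12
  val=4: yield 4 * 4 = 16
Therefore res = [0, 4, 8, 12, 16].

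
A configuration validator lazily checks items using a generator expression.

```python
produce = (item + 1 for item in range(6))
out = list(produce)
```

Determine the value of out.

Step 1: For each item in range(6), compute item+1:
  item=0: 0+1 = 1
  item=1: 1+1 = 2
  item=2: 2+1 = 3
  item=3: 3+1 = 4
  item=4: 4+1 = 5
  item=5: 5+1 = 6
Therefore out = [1, 2, 3, 4, 5, 6].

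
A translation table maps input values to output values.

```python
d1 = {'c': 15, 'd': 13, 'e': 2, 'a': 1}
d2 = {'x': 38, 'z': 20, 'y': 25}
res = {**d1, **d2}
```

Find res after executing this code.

Step 1: Merge d1 and d2 (d2 values override on key conflicts).
Step 2: d1 has keys ['c', 'd', 'e', 'a'], d2 has keys ['x', 'z', 'y'].
Therefore res = {'c': 15, 'd': 13, 'e': 2, 'a': 1, 'x': 38, 'z': 20, 'y': 25}.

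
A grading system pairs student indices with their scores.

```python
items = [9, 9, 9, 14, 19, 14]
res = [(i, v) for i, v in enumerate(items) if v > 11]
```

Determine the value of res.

Step 1: Filter enumerate([9, 9, 9, 14, 19, 14]) keeping v > 11:
  (0, 9): 9 <= 11, excluded
  (1, 9): 9 <= 11, excluded
  (2, 9): 9 <= 11, excluded
  (3, 14): 14 > 11, included
  (4, 19): 19 > 11, included
  (5, 14): 14 > 11, included
Therefore res = [(3, 14), (4, 19), (5, 14)].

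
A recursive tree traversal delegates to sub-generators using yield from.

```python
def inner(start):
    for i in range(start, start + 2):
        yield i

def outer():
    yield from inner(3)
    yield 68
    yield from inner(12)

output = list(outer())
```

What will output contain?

Step 1: outer() delegates to inner(3):
  yield 3
  yield 4
Step 2: yield 68
Step 3: Delegates to inner(12):
  yield 12
  yield 13
Therefore output = [3, 4, 68, 12, 13].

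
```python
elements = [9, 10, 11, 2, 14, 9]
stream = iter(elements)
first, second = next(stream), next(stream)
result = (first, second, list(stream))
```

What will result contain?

Step 1: Create iterator over [9, 10, 11, 2, 14, 9].
Step 2: first = 9, second = 10.
Step 3: Remaining elements: [11, 2, 14, 9].
Therefore result = (9, 10, [11, 2, 14, 9]).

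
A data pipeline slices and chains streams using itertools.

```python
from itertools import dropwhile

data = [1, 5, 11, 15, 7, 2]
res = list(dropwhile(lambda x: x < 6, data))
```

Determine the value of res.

Step 1: dropwhile drops elements while < 6:
  1 < 6: dropped
  5 < 6: dropped
  11: kept (dropping stopped)
Step 2: Remaining elements kept regardless of condition.
Therefore res = [11, 15, 7, 2].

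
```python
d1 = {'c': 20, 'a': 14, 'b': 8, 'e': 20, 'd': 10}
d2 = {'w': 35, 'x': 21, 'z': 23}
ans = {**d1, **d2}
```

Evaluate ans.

Step 1: Merge d1 and d2 (d2 values override on key conflicts).
Step 2: d1 has keys ['c', 'a', 'b', 'e', 'd'], d2 has keys ['w', 'x', 'z'].
Therefore ans = {'c': 20, 'a': 14, 'b': 8, 'e': 20, 'd': 10, 'w': 35, 'x': 21, 'z': 23}.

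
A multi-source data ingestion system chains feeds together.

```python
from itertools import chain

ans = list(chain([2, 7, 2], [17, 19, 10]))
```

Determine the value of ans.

Step 1: chain() concatenates iterables: [2, 7, 2] + [17, 19, 10].
Therefore ans = [2, 7, 2, 17, 19, 10].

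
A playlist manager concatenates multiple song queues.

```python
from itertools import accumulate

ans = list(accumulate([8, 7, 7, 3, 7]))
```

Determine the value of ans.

Step 1: accumulate computes running sums:
  + 8 = 8
  + 7 = 15
  + 7 = 22
  + 3 = 25
  + 7 = 32
Therefore ans = [8, 15, 22, 25, 32].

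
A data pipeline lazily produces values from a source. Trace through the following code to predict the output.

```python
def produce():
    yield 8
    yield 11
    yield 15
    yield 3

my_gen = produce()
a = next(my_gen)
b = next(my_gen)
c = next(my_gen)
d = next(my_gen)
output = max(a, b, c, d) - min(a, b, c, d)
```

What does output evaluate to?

Step 1: Create generator and consume all values:
  a = next(my_gen) = 8
  b = next(my_gen) = 11
  c = next(my_gen) = 15
  d = next(my_gen) = 3
Step 2: max = 15, min = 3, output = 15 - 3 = 12.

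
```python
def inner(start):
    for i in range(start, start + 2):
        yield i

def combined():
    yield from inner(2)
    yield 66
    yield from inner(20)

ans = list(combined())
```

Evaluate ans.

Step 1: combined() delegates to inner(2):
  yield 2
  yield 3
Step 2: yield 66
Step 3: Delegates to inner(20):
  yield 20
  yield 21
Therefore ans = [2, 3, 66, 20, 21].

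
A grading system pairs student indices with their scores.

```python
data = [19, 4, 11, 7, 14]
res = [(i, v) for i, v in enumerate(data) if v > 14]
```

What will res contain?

Step 1: Filter enumerate([19, 4, 11, 7, 14]) keeping v > 14:
  (0, 19): 19 > 14, included
  (1, 4): 4 <= 14, excluded
  (2, 11): 11 <= 14, excluded
  (3, 7): 7 <= 14, excluded
  (4, 14): 14 <= 14, excluded
Therefore res = [(0, 19)].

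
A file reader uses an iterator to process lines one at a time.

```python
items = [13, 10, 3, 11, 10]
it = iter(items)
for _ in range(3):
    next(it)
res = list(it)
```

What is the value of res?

Step 1: Create iterator over [13, 10, 3, 11, 10].
Step 2: Advance 3 positions (consuming [13, 10, 3]).
Step 3: list() collects remaining elements: [11, 10].
Therefore res = [11, 10].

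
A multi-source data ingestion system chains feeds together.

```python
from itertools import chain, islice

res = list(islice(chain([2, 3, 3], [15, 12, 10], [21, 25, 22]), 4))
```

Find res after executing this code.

Step 1: chain([2, 3, 3], [15, 12, 10], [21, 25, 22]) = [2, 3, 3, 15, 12, 10, 21, 25, 22].
Step 2: islice takes first 4 elements: [2, 3, 3, 15].
Therefore res = [2, 3, 3, 15].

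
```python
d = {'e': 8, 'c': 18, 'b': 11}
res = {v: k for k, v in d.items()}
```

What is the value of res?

Step 1: Invert dict (swap keys and values):
  'e': 8 -> 8: 'e'
  'c': 18 -> 18: 'c'
  'b': 11 -> 11: 'b'
Therefore res = {8: 'e', 18: 'c', 11: 'b'}.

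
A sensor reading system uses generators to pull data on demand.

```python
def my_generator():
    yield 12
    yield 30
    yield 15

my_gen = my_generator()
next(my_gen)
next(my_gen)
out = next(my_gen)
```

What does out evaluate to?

Step 1: my_generator() creates a generator.
Step 2: next(my_gen) yields 12 (consumed and discarded).
Step 3: next(my_gen) yields 30 (consumed and discarded).
Step 4: next(my_gen) yields 15, assigned to out.
Therefore out = 15.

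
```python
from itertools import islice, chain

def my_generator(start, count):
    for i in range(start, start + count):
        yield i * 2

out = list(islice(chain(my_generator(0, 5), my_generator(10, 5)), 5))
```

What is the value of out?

Step 1: my_generator(0, 5) yields [0, 2, 4, 6, 8].
Step 2: my_generator(10, 5) yields [20, 22, 24, 26, 28].
Step 3: chain concatenates: [0, 2, 4, 6, 8, 20, 22, 24, 26, 28].
Step 4: islice takes first 5: [0, 2, 4, 6, 8].
Therefore out = [0, 2, 4, 6, 8].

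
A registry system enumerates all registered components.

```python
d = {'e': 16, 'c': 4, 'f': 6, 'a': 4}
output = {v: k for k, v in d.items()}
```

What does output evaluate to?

Step 1: Invert dict (swap keys and values):
  'e': 16 -> 16: 'e'
  'c': 4 -> 4: 'c'
  'f': 6 -> 6: 'f'
  'a': 4 -> 4: 'a'
Therefore output = {16: 'e', 4: 'a', 6: 'f'}.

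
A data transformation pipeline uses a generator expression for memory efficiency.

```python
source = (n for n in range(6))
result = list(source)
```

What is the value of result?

Step 1: Generator expression iterates range(6): [0, 1, 2, 3, 4, 5].
Step 2: list() collects all values.
Therefore result = [0, 1, 2, 3, 4, 5].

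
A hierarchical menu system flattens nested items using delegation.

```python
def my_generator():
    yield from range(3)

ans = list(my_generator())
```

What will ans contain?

Step 1: yield from delegates to the iterable, yielding each element.
Step 2: Collected values: [0, 1, 2].
Therefore ans = [0, 1, 2].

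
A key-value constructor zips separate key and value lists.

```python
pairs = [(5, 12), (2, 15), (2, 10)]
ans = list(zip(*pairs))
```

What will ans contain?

Step 1: zip(*pairs) transposes: unzips [(5, 12), (2, 15), (2, 10)] into separate sequences.
Step 2: First elements: (5, 2, 2), second elements: (12, 15, 10).
Therefore ans = [(5, 2, 2), (12, 15, 10)].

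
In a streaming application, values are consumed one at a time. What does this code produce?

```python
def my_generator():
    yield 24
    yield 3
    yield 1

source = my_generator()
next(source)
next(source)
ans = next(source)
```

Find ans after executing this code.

Step 1: my_generator() creates a generator.
Step 2: next(source) yields 24 (consumed and discarded).
Step 3: next(source) yields 3 (consumed and discarded).
Step 4: next(source) yields 1, assigned to ans.
Therefore ans = 1.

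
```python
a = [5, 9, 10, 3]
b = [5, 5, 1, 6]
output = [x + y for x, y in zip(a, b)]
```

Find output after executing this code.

Step 1: Add corresponding elements:
  5 + 5 = 10
  9 + 5 = 14
  10 + 1 = 11
  3 + 6 = 9
Therefore output = [10, 14, 11, 9].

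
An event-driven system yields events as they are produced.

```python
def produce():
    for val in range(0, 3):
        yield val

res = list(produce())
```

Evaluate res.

Step 1: The generator yields each value from range(0, 3).
Step 2: list() consumes all yields: [0, 1, 2].
Therefore res = [0, 1, 2].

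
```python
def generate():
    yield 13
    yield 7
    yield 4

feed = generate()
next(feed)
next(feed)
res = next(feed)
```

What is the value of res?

Step 1: generate() creates a generator.
Step 2: next(feed) yields 13 (consumed and discarded).
Step 3: next(feed) yields 7 (consumed and discarded).
Step 4: next(feed) yields 4, assigned to res.
Therefore res = 4.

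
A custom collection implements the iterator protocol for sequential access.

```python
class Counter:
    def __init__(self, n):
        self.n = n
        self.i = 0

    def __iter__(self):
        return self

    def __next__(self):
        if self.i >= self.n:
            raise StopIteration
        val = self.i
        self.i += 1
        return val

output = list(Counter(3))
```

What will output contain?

Step 1: Counter(3) creates an iterator counting 0 to 2.
Step 2: list() consumes all values: [0, 1, 2].
Therefore output = [0, 1, 2].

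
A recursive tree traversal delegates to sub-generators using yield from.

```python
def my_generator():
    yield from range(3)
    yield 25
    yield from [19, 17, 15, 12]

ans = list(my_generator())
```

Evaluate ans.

Step 1: Trace yields in order:
  yield 0
  yield 1
  yield 2
  yield 25
  yield 19
  yield 17
  yield 15
  yield 12
Therefore ans = [0, 1, 2, 25, 19, 17, 15, 12].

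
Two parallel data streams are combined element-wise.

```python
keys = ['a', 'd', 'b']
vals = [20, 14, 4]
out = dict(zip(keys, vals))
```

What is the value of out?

Step 1: zip pairs keys with values:
  'a' -> 20
  'd' -> 14
  'b' -> 4
Therefore out = {'a': 20, 'd': 14, 'b': 4}.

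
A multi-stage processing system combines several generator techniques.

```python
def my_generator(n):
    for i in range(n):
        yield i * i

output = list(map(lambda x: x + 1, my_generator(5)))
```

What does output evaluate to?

Step 1: my_generator(5) yields squares: [0, 1, 4, 9, 16].
Step 2: map adds 1 to each: [1, 2, 5, 10, 17].
Therefore output = [1, 2, 5, 10, 17].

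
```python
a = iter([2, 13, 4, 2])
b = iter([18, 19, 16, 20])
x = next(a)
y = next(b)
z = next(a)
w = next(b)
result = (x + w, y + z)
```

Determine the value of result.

Step 1: a iterates [2, 13, 4, 2], b iterates [18, 19, 16, 20].
Step 2: x = next(a) = 2, y = next(b) = 18.
Step 3: z = next(a) = 13, w = next(b) = 19.
Step 4: result = (2 + 19, 18 + 13) = (21, 31).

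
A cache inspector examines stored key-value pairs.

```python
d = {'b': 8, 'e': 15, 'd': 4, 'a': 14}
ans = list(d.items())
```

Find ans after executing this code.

Step 1: d.items() returns (key, value) pairs in insertion order.
Therefore ans = [('b', 8), ('e', 15), ('d', 4), ('a', 14)].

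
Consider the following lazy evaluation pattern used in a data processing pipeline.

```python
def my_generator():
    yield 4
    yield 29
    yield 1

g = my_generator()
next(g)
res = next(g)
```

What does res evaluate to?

Step 1: my_generator() creates a generator.
Step 2: next(g) yields 4 (consumed and discarded).
Step 3: next(g) yields 29, assigned to res.
Therefore res = 29.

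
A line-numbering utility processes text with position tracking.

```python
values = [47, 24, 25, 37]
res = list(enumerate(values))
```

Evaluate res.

Step 1: enumerate pairs each element with its index:
  (0, 47)
  (1, 24)
  (2, 25)
  (3, 37)
Therefore res = [(0, 47), (1, 24), (2, 25), (3, 37)].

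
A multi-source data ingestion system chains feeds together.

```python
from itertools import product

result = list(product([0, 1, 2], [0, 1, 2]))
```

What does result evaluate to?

Step 1: product([0, 1, 2], [0, 1, 2]) gives all pairs:
  (0, 0)
  (0, 1)
  (0, 2)
  (1, 0)
  (1, 1)
  (1, 2)
  (2, 0)
  (2, 1)
  (2, 2)
Therefore result = [(0, 0), (0, 1), (0, 2), (1, 0), (1, 1), (1, 2), (2, 0), (2, 1), (2, 2)].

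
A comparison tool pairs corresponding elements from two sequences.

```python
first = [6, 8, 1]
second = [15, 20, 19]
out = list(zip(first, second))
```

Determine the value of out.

Step 1: zip pairs elements at same index:
  Index 0: (6, 15)
  Index 1: (8, 20)
  Index 2: (1, 19)
Therefore out = [(6, 15), (8, 20), (1, 19)].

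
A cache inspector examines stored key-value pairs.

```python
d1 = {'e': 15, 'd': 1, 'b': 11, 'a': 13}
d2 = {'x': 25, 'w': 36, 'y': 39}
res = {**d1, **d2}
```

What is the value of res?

Step 1: Merge d1 and d2 (d2 values override on key conflicts).
Step 2: d1 has keys ['e', 'd', 'b', 'a'], d2 has keys ['x', 'w', 'y'].
Therefore res = {'e': 15, 'd': 1, 'b': 11, 'a': 13, 'x': 25, 'w': 36, 'y': 39}.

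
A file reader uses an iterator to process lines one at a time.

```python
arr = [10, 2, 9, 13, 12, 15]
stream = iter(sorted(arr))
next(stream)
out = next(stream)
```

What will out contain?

Step 1: sorted([10, 2, 9, 13, 12, 15]) = [2, 9, 10, 12, 13, 15].
Step 2: Create iterator and skip 1 elements.
Step 3: next() returns 9.
Therefore out = 9.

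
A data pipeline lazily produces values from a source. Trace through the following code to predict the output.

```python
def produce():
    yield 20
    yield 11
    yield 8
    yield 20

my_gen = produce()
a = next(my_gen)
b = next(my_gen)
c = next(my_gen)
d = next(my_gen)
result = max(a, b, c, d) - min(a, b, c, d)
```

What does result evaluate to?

Step 1: Create generator and consume all values:
  a = next(my_gen) = 20
  b = next(my_gen) = 11
  c = next(my_gen) = 8
  d = next(my_gen) = 20
Step 2: max = 20, min = 8, result = 20 - 8 = 12.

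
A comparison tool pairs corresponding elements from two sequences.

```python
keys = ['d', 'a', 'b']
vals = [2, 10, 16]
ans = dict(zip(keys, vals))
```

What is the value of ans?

Step 1: zip pairs keys with values:
  'd' -> 2
  'a' -> 10
  'b' -> 16
Therefore ans = {'d': 2, 'a': 10, 'b': 16}.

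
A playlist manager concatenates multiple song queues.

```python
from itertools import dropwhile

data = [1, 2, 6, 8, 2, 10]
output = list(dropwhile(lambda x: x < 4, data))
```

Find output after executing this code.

Step 1: dropwhile drops elements while < 4:
  1 < 4: dropped
  2 < 4: dropped
  6: kept (dropping stopped)
Step 2: Remaining elements kept regardless of condition.
Therefore output = [6, 8, 2, 10].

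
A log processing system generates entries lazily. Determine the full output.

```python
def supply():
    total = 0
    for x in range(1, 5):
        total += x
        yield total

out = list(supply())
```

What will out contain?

Step 1: Generator accumulates running sum:
  x=1: total = 1, yield 1
  x=2: total = 3, yield 3
  x=3: total = 6, yield 6
  x=4: total = 10, yield 10
Therefore out = [1, 3, 6, 10].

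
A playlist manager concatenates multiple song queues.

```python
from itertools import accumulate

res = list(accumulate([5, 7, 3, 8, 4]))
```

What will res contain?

Step 1: accumulate computes running sums:
  + 5 = 5
  + 7 = 12
  + 3 = 15
  + 8 = 23
  + 4 = 27
Therefore res = [5, 12, 15, 23, 27].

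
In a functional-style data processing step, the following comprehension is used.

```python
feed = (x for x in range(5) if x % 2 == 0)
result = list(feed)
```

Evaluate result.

Step 1: Filter range(5) keeping only even values:
  x=0: even, included
  x=1: odd, excluded
  x=2: even, included
  x=3: odd, excluded
  x=4: even, included
Therefore result = [0, 2, 4].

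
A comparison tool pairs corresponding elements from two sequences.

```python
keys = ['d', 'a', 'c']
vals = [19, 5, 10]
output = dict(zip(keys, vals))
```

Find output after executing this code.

Step 1: zip pairs keys with values:
  'd' -> 19
  'a' -> 5
  'c' -> 10
Therefore output = {'d': 19, 'a': 5, 'c': 10}.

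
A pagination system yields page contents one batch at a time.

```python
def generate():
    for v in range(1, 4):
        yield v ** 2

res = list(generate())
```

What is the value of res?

Step 1: For each v in range(1, 4), yield v**2:
  v=1: yield 1**2 = 1
  v=2: yield 2**2 = 4
  v=3: yield 3**2 = 9
Therefore res = [1, 4, 9].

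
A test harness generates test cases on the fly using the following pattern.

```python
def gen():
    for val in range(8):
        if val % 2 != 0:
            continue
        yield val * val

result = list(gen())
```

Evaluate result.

Step 1: Only yield val**2 when val is divisible by 2:
  val=0: 0 % 2 == 0, yield 0**2 = 0
  val=2: 2 % 2 == 0, yield 2**2 = 4
  val=4: 4 % 2 == 0, yield 4**2 = 16
  val=6: 6 % 2 == 0, yield 6**2 = 36
Therefore result = [0, 4, 16, 36].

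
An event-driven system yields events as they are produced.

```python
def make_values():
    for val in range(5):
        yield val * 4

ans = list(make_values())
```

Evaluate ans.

Step 1: For each val in range(5), yield val * 4:
  val=0: yield 0 * 4 = 0
  val=1: yield 1 * 4 = 4
  val=2: yield 2 * 4 = 8
  val=3: yield 3 * 4 = 12
  val=4: yield 4 * 4 = 16
Therefore ans = [0, 4, 8, 12, 16].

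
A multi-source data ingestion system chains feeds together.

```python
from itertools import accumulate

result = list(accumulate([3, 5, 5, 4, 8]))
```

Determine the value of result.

Step 1: accumulate computes running sums:
  + 3 = 3
  + 5 = 8
  + 5 = 13
  + 4 = 17
  + 8 = 25
Therefore result = [3, 8, 13, 17, 25].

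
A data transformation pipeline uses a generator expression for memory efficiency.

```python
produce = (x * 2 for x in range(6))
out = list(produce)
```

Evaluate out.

Step 1: For each x in range(6), compute x*2:
  x=0: 0*2 = 0
  x=1: 1*2 = 2
  x=2: 2*2 = 4
  x=3: 3*2 = 6
  x=4: 4*2 = 8
  x=5: 5*2 = 10
Therefore out = [0, 2, 4, 6, 8, 10].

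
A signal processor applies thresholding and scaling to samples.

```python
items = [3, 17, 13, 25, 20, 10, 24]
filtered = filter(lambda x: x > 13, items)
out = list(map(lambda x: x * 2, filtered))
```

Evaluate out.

Step 1: Filter items for elements > 13:
  3: removed
  17: kept
  13: removed
  25: kept
  20: kept
  10: removed
  24: kept
Step 2: Map x * 2 on filtered [17, 25, 20, 24]:
  17 -> 34
  25 -> 50
  20 -> 40
  24 -> 48
Therefore out = [34, 50, 40, 48].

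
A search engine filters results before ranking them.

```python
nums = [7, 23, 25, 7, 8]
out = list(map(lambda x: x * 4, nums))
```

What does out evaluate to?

Step 1: Apply lambda x: x * 4 to each element:
  7 -> 28
  23 -> 92
  25 -> 100
  7 -> 28
  8 -> 32
Therefore out = [28, 92, 100, 28, 32].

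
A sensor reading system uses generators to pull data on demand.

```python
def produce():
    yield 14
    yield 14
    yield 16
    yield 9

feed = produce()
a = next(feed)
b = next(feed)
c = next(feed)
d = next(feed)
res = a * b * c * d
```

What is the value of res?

Step 1: Create generator and consume all values:
  a = next(feed) = 14
  b = next(feed) = 14
  c = next(feed) = 16
  d = next(feed) = 9
Step 2: res = 14 * 14 * 16 * 9 = 28224.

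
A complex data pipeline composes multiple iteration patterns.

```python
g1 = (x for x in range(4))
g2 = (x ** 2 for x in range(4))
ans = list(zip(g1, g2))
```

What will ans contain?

Step 1: g1 produces [0, 1, 2, 3].
Step 2: g2 produces [0, 1, 4, 9].
Step 3: zip pairs them: [(0, 0), (1, 1), (2, 4), (3, 9)].
Therefore ans = [(0, 0), (1, 1), (2, 4), (3, 9)].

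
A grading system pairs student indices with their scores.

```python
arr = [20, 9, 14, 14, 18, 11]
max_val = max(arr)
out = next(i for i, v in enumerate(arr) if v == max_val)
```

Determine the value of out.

Step 1: max([20, 9, 14, 14, 18, 11]) = 20.
Step 2: Find first index where value == 20:
  Index 0: 20 == 20, found!
Therefore out = 0.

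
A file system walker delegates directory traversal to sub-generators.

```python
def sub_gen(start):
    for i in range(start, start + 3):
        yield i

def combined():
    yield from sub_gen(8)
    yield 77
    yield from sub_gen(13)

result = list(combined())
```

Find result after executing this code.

Step 1: combined() delegates to sub_gen(8):
  yield 8
  yield 9
  yield 10
Step 2: yield 77
Step 3: Delegates to sub_gen(13):
  yield 13
  yield 14
  yield 15
Therefore result = [8, 9, 10, 77, 13, 14, 15].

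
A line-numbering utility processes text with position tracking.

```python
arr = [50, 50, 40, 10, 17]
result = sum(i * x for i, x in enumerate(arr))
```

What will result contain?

Step 1: Compute i * x for each (i, x) in enumerate([50, 50, 40, 10, 17]):
  i=0, x=50: 0*50 = 0
  i=1, x=50: 1*50 = 50
  i=2, x=40: 2*40 = 80
  i=3, x=10: 3*10 = 30
  i=4, x=17: 4*17 = 68
Step 2: sum = 0 + 50 + 80 + 30 + 68 = 228.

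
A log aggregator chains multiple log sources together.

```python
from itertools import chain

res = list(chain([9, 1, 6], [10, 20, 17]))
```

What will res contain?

Step 1: chain() concatenates iterables: [9, 1, 6] + [10, 20, 17].
Therefore res = [9, 1, 6, 10, 20, 17].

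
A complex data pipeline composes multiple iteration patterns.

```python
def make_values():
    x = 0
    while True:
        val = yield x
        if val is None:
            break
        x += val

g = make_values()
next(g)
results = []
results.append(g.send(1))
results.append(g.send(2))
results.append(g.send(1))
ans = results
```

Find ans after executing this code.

Step 1: next(g) -> yield 0.
Step 2: send(1) -> x = 1, yield 1.
Step 3: send(2) -> x = 3, yield 3.
Step 4: send(1) -> x = 4, yield 4.
Therefore ans = [1, 3, 4].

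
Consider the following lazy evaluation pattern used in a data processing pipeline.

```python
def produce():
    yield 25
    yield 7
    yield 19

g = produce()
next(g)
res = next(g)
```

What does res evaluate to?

Step 1: produce() creates a generator.
Step 2: next(g) yields 25 (consumed and discarded).
Step 3: next(g) yields 7, assigned to res.
Therefore res = 7.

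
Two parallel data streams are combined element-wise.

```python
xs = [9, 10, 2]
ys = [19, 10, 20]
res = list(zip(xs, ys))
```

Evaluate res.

Step 1: zip pairs elements at same index:
  Index 0: (9, 19)
  Index 1: (10, 10)
  Index 2: (2, 20)
Therefore res = [(9, 19), (10, 10), (2, 20)].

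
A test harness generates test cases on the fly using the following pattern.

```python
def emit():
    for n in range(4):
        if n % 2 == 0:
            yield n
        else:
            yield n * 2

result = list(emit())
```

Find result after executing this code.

Step 1: For each n in range(4), yield n if even, else n*2:
  n=0 (even): yield 0
  n=1 (odd): yield 1*2 = 2
  n=2 (even): yield 2
  n=3 (odd): yield 3*2 = 6
Therefore result = [0, 2, 2, 6].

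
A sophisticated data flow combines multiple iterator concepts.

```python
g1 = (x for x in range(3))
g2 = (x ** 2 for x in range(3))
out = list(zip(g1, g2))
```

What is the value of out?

Step 1: g1 produces [0, 1, 2].
Step 2: g2 produces [0, 1, 4].
Step 3: zip pairs them: [(0, 0), (1, 1), (2, 4)].
Therefore out = [(0, 0), (1, 1), (2, 4)].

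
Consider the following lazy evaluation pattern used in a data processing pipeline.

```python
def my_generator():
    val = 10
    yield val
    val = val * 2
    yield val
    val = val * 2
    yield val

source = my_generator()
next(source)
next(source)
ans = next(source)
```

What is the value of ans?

Step 1: Trace through generator execution:
  Yield 1: val starts at 10, yield 10
  Yield 2: val = 10 * 2 = 20, yield 20
  Yield 3: val = 20 * 2 = 40, yield 40
Step 2: First next() gets 10, second next() gets the second value, third next() yields 40.
Therefore ans = 40.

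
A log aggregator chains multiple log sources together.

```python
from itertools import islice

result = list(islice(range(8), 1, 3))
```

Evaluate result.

Step 1: islice(range(8), 1, 3) takes elements at indices [1, 3).
Step 2: Elements: [1, 2].
Therefore result = [1, 2].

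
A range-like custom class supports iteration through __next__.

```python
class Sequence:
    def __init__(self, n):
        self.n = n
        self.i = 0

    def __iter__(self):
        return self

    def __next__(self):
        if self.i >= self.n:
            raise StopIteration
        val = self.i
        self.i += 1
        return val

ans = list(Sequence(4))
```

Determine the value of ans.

Step 1: Sequence(4) creates an iterator counting 0 to 3.
Step 2: list() consumes all values: [0, 1, 2, 3].
Therefore ans = [0, 1, 2, 3].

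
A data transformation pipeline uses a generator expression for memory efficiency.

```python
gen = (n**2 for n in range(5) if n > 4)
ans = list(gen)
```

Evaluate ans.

Step 1: For range(5), keep n > 4, then square:
  n=0: 0 <= 4, excluded
  n=1: 1 <= 4, excluded
  n=2: 2 <= 4, excluded
  n=3: 3 <= 4, excluded
  n=4: 4 <= 4, excluded
Therefore ans = [].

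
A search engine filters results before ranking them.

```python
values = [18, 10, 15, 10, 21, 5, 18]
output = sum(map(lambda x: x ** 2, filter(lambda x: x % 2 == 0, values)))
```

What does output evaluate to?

Step 1: Filter even numbers from [18, 10, 15, 10, 21, 5, 18]: [18, 10, 10, 18]
Step 2: Square each: [324, 100, 100, 324]
Step 3: Sum = 848.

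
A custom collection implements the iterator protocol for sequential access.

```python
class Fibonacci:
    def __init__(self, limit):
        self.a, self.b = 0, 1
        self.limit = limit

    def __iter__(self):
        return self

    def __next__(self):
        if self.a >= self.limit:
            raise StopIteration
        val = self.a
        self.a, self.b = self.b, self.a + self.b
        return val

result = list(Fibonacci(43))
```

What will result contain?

Step 1: Fibonacci-like sequence (a=0, b=1) until >= 43:
  Yield 0, then a,b = 1,1
  Yield 1, then a,b = 1,2
  Yield 1, then a,b = 2,3
  Yield 2, then a,b = 3,5
  Yield 3, then a,b = 5,8
  Yield 5, then a,b = 8,13
  Yield 8, then a,b = 13,21
  Yield 13, then a,b = 21,34
  Yield 21, then a,b = 34,55
  Yield 34, then a,b = 55,89
Step 2: 55 >= 43, stop.
Therefore result = [0, 1, 1, 2, 3, 5, 8, 13, 21, 34].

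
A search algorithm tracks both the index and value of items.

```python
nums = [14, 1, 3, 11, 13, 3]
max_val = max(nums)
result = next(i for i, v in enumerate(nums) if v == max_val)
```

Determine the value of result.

Step 1: max([14, 1, 3, 11, 13, 3]) = 14.
Step 2: Find first index where value == 14:
  Index 0: 14 == 14, found!
Therefore result = 0.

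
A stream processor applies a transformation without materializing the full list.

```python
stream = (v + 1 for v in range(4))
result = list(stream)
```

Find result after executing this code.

Step 1: For each v in range(4), compute v+1:
  v=0: 0+1 = 1
  v=1: 1+1 = 2
  v=2: 2+1 = 3
  v=3: 3+1 = 4
Therefore result = [1, 2, 3, 4].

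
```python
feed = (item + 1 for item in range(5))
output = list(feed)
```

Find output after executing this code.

Step 1: For each item in range(5), compute item+1:
  item=0: 0+1 = 1
  item=1: 1+1 = 2
  item=2: 2+1 = 3
  item=3: 3+1 = 4
  item=4: 4+1 = 5
Therefore output = [1, 2, 3, 4, 5].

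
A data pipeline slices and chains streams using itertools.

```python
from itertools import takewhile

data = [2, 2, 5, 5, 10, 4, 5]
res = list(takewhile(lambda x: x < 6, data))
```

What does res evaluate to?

Step 1: takewhile stops at first element >= 6:
  2 < 6: take
  2 < 6: take
  5 < 6: take
  5 < 6: take
  10 >= 6: stop
Therefore res = [2, 2, 5, 5].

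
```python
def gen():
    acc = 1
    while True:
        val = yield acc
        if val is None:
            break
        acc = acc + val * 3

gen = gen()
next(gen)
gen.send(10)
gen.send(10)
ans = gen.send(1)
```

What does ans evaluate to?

Step 1: next() -> yield acc=1.
Step 2: send(10) -> val=10, acc = 1 + 10*3 = 31, yield 31.
Step 3: send(10) -> val=10, acc = 31 + 10*3 = 61, yield 61.
Step 4: send(1) -> val=1, acc = 61 + 1*3 = 64, yield 64.
Therefore ans = 64.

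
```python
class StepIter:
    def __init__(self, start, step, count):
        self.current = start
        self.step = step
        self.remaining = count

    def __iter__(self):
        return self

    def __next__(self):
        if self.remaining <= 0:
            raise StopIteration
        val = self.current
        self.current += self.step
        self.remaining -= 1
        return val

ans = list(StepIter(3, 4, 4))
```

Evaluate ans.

Step 1: StepIter starts at 3, increments by 4, for 4 steps:
  Yield 3, then current += 4
  Yield 7, then current += 4
  Yield 11, then current += 4
  Yield 15, then current += 4
Therefore ans = [3, 7, 11, 15].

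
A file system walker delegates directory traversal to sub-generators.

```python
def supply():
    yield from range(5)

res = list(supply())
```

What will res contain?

Step 1: yield from delegates to the iterable, yielding each element.
Step 2: Collected values: [0, 1, 2, 3, 4].
Therefore res = [0, 1, 2, 3, 4].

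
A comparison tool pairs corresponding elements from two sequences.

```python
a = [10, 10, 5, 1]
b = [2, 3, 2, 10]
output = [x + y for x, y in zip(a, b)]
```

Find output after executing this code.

Step 1: Add corresponding elements:
  10 + 2 = 12
  10 + 3 = 13
  5 + 2 = 7
  1 + 10 = 11
Therefore output = [12, 13, 7, 11].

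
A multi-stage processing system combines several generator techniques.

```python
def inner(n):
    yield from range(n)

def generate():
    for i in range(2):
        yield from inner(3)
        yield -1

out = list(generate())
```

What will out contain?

Step 1: For each i in range(2):
  i=0: yield from inner(3) -> [0, 1, 2], then yield -1
  i=1: yield from inner(3) -> [0, 1, 2], then yield -1
Therefore out = [0, 1, 2, -1, 0, 1, 2, -1].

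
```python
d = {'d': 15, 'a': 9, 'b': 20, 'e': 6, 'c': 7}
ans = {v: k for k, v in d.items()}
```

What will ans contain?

Step 1: Invert dict (swap keys and values):
  'd': 15 -> 15: 'd'
  'a': 9 -> 9: 'a'
  'b': 20 -> 20: 'b'
  'e': 6 -> 6: 'e'
  'c': 7 -> 7: 'c'
Therefore ans = {15: 'd', 9: 'a', 20: 'b', 6: 'e', 7: 'c'}.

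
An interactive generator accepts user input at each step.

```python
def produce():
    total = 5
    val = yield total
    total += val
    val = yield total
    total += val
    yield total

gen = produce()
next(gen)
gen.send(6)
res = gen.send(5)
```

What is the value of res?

Step 1: next() -> yield total=5.
Step 2: send(6) -> val=6, total = 5+6 = 11, yield 11.
Step 3: send(5) -> val=5, total = 11+5 = 16, yield 16.
Therefore res = 16.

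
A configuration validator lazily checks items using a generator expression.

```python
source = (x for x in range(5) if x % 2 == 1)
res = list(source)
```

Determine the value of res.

Step 1: Filter range(5) keeping only odd values:
  x=0: even, excluded
  x=1: odd, included
  x=2: even, excluded
  x=3: odd, included
  x=4: even, excluded
Therefore res = [1, 3].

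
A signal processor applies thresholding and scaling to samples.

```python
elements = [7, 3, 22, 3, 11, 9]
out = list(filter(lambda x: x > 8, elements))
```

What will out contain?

Step 1: Filter elements > 8:
  7: removed
  3: removed
  22: kept
  3: removed
  11: kept
  9: kept
Therefore out = [22, 11, 9].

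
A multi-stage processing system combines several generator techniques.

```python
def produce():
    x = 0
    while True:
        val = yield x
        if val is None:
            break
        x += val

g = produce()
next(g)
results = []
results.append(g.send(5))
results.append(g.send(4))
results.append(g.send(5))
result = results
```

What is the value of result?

Step 1: next(g) -> yield 0.
Step 2: send(5) -> x = 5, yield 5.
Step 3: send(4) -> x = 9, yield 9.
Step 4: send(5) -> x = 14, yield 14.
Therefore result = [5, 9, 14].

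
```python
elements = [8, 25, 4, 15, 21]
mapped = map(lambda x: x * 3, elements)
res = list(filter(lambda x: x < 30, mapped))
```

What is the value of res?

Step 1: Map x * 3:
  8 -> 24
  25 -> 75
  4 -> 12
  15 -> 45
  21 -> 63
Step 2: Filter for < 30:
  24: kept
  75: removed
  12: kept
  45: removed
  63: removed
Therefore res = [24, 12].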